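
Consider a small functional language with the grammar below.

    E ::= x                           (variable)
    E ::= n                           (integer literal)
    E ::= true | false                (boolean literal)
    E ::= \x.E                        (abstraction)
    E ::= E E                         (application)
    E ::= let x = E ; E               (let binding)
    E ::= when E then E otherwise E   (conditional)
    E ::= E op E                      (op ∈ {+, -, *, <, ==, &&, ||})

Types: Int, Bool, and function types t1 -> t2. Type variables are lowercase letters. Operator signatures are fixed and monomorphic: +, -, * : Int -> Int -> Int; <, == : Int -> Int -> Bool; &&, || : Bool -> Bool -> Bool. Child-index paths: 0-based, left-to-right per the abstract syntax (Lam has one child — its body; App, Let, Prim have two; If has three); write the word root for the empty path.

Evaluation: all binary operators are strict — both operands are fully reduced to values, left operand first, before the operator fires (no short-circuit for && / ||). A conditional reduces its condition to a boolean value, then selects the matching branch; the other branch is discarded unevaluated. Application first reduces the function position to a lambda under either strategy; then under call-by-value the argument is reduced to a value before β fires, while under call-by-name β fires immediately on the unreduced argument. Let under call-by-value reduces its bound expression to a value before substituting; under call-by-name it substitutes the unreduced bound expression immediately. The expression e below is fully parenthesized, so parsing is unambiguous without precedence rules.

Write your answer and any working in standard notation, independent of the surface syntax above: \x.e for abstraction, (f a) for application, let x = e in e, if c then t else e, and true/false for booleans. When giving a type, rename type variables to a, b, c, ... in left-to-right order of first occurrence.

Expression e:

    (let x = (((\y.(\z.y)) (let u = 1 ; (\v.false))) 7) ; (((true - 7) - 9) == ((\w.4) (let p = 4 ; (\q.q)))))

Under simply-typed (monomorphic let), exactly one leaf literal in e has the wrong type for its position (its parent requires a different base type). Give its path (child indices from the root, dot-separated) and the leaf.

Answer: 1.0.0.0 : true

Derivation:
y : a
\z._ : b -> a
\y._ : a -> b -> a
let u : Int
\v._ : c -> Bool
  unify a -> b -> a ~ (c -> Bool) -> d
  unify a ~ c -> Bool
  unify b -> c -> Bool ~ d
_ _ : b -> c -> Bool
  unify b -> c -> Bool ~ Int -> e
  unify b ~ Int
  unify c -> Bool ~ e
_ _ : c -> Bool
let x : c -> Bool
  unify Bool ~ Int
  FAIL: mismatch Bool ~ Int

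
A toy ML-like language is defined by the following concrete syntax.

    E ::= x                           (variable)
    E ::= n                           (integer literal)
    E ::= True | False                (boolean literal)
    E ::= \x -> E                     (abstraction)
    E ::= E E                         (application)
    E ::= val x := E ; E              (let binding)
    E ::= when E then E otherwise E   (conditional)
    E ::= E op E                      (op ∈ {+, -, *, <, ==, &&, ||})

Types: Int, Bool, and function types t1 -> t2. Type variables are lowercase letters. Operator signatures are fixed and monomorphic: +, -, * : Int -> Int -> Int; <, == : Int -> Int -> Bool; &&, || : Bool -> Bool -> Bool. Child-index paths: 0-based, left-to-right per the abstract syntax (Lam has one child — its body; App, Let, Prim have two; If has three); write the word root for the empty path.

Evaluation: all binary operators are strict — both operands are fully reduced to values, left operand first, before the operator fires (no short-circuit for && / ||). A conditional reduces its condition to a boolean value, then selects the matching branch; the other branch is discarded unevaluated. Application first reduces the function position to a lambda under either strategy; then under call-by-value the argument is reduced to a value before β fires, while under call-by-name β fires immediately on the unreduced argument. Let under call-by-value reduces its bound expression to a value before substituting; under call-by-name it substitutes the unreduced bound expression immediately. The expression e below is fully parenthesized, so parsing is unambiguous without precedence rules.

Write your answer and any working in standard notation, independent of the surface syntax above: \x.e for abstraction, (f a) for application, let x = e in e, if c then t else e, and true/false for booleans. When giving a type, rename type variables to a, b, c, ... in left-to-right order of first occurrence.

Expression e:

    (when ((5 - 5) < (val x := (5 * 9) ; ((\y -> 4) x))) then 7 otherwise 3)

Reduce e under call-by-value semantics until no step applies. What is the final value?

Trace:
step 0: (if ((5 - 5) < (let x = (5 * 9) in ((\y.4) x))) then 7 else 3)
step 1: [delta@0.0] (if (0 < (let x = (5 * 9) in ((\y.4) x))) then 7 else 3)
step 2: [delta@0.1.0] (if (0 < (let x = 45 in ((\y.4) x))) then 7 else 3)
step 3: [let@0.1] (if (0 < ((\y.4) 45)) then 7 else 3)
step 4: [beta@0.1] (if (0 < 4) then 7 else 3)
step 5: [delta@0] (if true then 7 else 3)
step 6: [if@root] 7

Answer: 7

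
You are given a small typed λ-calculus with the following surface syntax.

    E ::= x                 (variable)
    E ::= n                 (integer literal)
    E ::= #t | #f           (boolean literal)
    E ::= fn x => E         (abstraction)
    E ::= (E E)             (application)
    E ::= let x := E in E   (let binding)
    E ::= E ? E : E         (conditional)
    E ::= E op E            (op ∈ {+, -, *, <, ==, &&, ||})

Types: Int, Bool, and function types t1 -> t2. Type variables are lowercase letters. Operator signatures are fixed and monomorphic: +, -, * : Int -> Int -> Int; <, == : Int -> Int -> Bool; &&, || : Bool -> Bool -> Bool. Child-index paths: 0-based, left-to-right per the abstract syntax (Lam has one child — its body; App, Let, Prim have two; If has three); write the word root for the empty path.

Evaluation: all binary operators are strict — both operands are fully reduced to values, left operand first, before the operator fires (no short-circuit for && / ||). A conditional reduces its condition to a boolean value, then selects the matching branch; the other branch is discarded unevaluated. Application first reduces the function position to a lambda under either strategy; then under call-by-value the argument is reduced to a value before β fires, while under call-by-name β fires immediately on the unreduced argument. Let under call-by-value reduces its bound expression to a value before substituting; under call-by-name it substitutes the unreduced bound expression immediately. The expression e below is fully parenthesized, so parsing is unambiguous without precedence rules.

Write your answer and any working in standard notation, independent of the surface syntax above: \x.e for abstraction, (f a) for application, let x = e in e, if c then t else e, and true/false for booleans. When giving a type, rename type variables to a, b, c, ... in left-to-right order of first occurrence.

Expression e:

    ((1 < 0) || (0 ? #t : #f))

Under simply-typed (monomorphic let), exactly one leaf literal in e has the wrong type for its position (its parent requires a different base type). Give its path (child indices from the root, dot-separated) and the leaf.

Answer: 1.0 : 0

Trace:
  unify Int ~ Int
  unify Int ~ Int
  unify Bool ~ Bool
  unify Int ~ Bool
  FAIL: mismatch Int ~ Bool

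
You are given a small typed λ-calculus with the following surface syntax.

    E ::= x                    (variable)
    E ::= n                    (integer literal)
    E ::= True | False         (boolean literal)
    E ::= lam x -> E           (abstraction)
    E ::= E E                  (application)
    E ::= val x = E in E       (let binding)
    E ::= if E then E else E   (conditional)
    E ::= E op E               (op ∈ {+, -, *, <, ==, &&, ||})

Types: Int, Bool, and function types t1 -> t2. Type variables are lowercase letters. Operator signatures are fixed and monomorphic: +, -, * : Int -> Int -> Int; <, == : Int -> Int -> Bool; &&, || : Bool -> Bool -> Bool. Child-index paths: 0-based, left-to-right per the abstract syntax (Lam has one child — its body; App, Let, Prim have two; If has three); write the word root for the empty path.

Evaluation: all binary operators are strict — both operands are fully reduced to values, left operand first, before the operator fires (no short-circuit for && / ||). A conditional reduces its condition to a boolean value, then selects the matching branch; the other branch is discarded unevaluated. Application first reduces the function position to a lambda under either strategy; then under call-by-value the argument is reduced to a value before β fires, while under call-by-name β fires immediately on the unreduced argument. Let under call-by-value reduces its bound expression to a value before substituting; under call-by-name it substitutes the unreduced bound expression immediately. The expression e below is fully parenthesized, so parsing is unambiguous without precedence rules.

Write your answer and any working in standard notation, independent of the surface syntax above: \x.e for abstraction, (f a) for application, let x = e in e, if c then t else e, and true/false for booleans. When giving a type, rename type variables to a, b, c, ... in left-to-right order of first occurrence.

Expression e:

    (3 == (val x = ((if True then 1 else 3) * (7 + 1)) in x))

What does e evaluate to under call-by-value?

Answer: false

Derivation:
step 0: (3 == (let x = ((if true then 1 else 3) * (7 + 1)) in x))
step 1: [if@1.0.0] (3 == (let x = (1 * (7 + 1)) in x))
step 2: [delta@1.0.1] (3 == (let x = (1 * 8) in x))
step 3: [delta@1.0] (3 == (let x = 8 in x))
step 4: [let@1] (3 == 8)
step 5: [delta@root] false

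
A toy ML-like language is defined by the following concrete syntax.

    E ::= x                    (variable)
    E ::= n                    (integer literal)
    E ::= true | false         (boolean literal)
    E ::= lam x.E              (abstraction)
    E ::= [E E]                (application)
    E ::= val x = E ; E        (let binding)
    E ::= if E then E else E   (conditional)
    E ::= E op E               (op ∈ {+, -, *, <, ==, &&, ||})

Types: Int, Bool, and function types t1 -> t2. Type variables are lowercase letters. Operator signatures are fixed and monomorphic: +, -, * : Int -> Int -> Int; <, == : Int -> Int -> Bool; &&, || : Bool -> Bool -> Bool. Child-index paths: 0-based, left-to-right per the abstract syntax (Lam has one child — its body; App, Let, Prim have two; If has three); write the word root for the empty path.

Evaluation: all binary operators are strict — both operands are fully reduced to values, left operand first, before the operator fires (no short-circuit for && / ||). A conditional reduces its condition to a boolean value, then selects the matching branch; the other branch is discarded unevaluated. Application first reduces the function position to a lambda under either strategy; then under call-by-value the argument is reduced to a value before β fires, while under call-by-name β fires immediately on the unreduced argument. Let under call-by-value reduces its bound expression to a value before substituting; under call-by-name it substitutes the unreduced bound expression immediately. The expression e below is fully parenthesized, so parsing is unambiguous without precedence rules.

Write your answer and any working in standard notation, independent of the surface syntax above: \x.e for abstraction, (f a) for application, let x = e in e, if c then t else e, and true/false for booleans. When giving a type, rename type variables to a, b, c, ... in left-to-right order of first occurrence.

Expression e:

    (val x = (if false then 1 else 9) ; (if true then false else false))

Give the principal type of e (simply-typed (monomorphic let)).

Derivation:
  unify Bool ~ Bool
  unify Int ~ Int
let x : Int
  unify Bool ~ Bool
  unify Bool ~ Bool

Answer: Bool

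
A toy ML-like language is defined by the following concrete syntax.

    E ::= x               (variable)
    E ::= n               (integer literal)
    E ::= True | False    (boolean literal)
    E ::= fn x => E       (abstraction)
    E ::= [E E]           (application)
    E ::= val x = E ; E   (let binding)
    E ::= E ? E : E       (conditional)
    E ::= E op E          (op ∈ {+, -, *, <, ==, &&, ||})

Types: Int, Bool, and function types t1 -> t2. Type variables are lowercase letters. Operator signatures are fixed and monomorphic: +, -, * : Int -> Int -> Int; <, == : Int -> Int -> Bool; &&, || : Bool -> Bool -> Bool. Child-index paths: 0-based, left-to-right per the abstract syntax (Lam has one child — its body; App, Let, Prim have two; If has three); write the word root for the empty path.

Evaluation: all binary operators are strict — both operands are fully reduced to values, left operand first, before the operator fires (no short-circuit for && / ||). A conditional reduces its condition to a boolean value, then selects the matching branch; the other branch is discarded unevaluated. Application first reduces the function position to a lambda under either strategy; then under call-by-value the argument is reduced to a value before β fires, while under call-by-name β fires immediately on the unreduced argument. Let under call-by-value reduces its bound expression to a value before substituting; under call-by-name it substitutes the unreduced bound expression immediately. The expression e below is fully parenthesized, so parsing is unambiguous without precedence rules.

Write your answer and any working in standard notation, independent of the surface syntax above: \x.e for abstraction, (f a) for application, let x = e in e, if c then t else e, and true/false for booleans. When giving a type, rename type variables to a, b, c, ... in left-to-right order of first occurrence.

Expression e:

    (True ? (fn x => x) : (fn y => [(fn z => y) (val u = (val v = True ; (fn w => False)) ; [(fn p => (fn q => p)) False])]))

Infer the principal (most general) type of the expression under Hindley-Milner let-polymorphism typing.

Derivation:
  unify Bool ~ Bool
x : a
\x._ : a -> a
y : b
\z._ : c -> b
let v : Bool
\w._ : d -> Bool
let u : forall. d -> Bool
p : e
\q._ : f -> e
\p._ : e -> f -> e
  unify e -> f -> e ~ Bool -> g
  unify e ~ Bool
  unify f -> Bool ~ g
_ _ : f -> Bool
  unify c -> b ~ (f -> Bool) -> h
  unify c ~ f -> Bool
  unify b ~ h
_ _ : h
\y._ : h -> h
  unify a -> a ~ h -> h
  unify a ~ h
  unify h ~ h

Answer: a -> a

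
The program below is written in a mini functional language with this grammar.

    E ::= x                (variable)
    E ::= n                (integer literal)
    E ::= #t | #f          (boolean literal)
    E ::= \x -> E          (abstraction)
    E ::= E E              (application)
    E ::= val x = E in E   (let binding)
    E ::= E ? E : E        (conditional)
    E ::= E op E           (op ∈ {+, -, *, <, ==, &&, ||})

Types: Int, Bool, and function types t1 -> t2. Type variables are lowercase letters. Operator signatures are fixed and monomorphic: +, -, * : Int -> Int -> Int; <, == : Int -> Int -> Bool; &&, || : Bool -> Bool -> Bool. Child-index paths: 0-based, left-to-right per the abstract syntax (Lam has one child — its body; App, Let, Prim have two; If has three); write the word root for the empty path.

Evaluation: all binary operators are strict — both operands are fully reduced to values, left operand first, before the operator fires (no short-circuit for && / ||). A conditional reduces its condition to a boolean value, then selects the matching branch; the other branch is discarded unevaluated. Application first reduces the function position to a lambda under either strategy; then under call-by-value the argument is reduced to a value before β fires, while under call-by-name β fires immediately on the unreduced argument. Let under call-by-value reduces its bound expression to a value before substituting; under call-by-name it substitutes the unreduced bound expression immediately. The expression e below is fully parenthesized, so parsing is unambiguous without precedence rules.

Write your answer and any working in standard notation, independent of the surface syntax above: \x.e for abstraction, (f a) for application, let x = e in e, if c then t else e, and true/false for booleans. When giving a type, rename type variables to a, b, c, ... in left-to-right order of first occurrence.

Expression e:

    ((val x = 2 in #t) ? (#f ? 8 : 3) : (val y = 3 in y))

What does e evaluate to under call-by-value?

Answer: 3

Working:
step 0: (if (let x = 2 in true) then (if false then 8 else 3) else (let y = 3 in y))
step 1: [let@0] (if true then (if false then 8 else 3) else (let y = 3 in y))
step 2: [if@root] (if false then 8 else 3)
step 3: [if@root] 3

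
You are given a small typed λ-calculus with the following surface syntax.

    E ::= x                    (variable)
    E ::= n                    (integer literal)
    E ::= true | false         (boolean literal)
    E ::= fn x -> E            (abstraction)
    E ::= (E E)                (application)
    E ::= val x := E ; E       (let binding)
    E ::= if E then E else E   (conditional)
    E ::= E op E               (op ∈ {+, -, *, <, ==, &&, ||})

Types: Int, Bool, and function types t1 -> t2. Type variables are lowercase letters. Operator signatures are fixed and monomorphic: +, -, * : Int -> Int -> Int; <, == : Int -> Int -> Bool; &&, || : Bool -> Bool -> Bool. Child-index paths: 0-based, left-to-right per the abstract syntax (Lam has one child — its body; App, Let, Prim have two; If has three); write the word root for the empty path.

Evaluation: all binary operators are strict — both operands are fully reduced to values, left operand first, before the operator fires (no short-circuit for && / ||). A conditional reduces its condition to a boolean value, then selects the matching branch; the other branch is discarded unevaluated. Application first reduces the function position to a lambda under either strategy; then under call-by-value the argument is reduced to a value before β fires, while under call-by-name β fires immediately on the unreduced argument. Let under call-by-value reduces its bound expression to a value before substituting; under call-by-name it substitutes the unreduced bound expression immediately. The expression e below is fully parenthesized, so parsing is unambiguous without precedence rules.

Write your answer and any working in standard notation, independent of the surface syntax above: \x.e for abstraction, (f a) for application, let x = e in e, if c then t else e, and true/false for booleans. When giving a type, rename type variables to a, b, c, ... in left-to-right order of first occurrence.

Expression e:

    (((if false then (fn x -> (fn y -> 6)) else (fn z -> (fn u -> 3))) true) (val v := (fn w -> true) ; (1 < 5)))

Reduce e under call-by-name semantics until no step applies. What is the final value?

Trace:
step 0: (((if false then (\x.(\y.6)) else (\z.(\u.3))) true) (let v = (\w.true) in (1 < 5)))
step 1: [if@0.0] (((\z.(\u.3)) true) (let v = (\w.true) in (1 < 5)))
step 2: [beta@0] ((\u.3) (let v = (\w.true) in (1 < 5)))
step 3: [beta@root] 3

Answer: 3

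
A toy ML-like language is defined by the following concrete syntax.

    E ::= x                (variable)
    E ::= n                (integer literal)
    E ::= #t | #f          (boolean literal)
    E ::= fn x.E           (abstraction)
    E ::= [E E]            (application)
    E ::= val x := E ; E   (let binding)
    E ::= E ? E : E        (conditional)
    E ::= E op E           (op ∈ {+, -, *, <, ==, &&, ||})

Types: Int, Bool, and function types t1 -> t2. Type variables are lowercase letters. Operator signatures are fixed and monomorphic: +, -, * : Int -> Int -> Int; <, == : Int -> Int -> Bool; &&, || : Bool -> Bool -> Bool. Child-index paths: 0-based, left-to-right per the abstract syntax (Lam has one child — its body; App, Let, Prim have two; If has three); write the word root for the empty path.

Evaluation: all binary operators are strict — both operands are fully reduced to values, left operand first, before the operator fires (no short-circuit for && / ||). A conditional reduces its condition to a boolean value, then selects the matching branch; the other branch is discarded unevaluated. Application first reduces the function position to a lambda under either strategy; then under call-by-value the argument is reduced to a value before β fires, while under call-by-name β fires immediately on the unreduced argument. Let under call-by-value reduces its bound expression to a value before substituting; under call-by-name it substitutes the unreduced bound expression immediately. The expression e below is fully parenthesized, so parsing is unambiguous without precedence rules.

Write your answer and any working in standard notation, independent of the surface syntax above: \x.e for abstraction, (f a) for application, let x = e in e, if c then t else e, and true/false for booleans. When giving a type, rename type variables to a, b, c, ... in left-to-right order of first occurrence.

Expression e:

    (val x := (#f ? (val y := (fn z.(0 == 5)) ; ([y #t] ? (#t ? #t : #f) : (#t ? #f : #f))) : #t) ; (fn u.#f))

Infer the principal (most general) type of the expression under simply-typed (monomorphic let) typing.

Answer: a -> Bool

Trace:
  unify Bool ~ Bool
  unify Int ~ Int
  unify Int ~ Int
\z._ : a -> Bool
let y : a -> Bool
y : a -> Bool
  unify a -> Bool ~ Bool -> b
  unify a ~ Bool
  unify Bool ~ b
_ _ : Bool
  unify Bool ~ Bool
  unify Bool ~ Bool
  unify Bool ~ Bool
  unify Bool ~ Bool
  unify Bool ~ Bool
  unify Bool ~ Bool
  unify Bool ~ Bool
let x : Bool
\u._ : c -> Bool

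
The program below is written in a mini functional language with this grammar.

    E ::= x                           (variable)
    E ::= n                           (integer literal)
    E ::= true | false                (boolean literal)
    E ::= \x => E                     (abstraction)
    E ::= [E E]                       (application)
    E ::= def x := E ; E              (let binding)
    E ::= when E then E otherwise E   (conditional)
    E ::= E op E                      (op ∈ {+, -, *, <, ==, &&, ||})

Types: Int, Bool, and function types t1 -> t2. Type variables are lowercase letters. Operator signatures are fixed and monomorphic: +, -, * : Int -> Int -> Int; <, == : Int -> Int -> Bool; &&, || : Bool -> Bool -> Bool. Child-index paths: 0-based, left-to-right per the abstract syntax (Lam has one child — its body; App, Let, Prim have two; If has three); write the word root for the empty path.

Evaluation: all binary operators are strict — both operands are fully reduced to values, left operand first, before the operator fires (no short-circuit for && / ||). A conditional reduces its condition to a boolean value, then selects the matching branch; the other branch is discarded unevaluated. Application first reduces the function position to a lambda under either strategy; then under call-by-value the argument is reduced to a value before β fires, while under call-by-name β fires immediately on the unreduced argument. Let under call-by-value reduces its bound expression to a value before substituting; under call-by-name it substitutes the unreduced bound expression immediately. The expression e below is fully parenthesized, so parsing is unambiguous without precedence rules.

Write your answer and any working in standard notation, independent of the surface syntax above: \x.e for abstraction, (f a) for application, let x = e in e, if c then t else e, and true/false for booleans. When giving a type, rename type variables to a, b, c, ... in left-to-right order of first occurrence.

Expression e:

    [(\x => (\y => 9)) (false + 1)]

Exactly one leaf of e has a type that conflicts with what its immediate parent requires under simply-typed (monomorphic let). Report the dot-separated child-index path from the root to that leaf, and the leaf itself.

Working:
\y._ : b -> Int
\x._ : a -> b -> Int
  unify Bool ~ Int
  FAIL: mismatch Bool ~ Int

Answer: 1.0 : false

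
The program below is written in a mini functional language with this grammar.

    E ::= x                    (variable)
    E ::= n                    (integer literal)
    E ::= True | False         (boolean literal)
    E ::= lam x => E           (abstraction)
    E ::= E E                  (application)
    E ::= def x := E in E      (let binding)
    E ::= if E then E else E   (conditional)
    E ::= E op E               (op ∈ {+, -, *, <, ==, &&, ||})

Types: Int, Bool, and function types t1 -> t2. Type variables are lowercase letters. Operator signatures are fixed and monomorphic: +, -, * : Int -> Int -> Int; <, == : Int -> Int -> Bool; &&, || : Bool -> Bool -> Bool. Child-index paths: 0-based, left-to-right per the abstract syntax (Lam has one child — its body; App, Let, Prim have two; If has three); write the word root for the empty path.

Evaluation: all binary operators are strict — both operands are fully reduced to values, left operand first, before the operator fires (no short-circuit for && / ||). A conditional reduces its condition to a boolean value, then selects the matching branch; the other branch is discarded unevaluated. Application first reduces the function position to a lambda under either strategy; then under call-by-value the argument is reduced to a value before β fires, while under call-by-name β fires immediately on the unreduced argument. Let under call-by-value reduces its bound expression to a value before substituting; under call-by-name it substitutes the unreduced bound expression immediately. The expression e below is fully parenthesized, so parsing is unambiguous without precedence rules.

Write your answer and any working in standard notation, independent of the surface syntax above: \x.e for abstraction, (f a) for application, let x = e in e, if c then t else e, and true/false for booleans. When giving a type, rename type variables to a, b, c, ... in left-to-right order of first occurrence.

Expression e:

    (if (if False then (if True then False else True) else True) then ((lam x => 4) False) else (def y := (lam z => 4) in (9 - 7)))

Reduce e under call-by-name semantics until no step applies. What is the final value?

Answer: 4

Trace:
step 0: (if (if false then (if true then false else true) else true) then ((\x.4) false) else (let y = (\z.4) in (9 - 7)))
step 1: [if@0] (if true then ((\x.4) false) else (let y = (\z.4) in (9 - 7)))
step 2: [if@root] ((\x.4) false)
step 3: [beta@root] 4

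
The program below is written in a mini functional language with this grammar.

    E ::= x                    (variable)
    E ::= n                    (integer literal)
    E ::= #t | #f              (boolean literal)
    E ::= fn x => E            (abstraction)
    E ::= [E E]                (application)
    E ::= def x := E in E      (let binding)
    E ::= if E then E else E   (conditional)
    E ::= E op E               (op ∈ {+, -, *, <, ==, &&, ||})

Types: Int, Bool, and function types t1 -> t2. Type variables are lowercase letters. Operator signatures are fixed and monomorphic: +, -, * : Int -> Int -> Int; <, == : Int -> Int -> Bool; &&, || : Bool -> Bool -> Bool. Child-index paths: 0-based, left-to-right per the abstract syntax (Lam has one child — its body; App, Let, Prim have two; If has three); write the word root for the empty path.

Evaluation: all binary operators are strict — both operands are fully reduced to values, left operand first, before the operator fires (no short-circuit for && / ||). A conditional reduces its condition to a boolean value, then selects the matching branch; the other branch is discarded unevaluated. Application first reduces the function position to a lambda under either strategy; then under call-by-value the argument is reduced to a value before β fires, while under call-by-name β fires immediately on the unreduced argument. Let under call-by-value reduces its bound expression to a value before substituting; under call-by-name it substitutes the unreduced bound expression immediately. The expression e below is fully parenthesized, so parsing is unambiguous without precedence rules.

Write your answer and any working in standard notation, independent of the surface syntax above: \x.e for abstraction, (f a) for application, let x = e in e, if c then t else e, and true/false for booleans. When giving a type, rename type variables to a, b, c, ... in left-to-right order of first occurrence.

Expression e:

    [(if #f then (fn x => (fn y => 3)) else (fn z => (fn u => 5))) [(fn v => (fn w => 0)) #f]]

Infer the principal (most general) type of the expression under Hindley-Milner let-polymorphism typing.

Answer: a -> Int

Trace:
  unify Bool ~ Bool
\y._ : b -> Int
\x._ : a -> b -> Int
\u._ : d -> Int
\z._ : c -> d -> Int
  unify a -> b -> Int ~ c -> d -> Int
  unify a ~ c
  unify b -> Int ~ d -> Int
  unify b ~ d
  unify Int ~ Int
\w._ : f -> Int
\v._ : e -> f -> Int
  unify e -> f -> Int ~ Bool -> g
  unify e ~ Bool
  unify f -> Int ~ g
_ _ : f -> Int
  unify c -> d -> Int ~ (f -> Int) -> h
  unify c ~ f -> Int
  unify d -> Int ~ h
_ _ : d -> Int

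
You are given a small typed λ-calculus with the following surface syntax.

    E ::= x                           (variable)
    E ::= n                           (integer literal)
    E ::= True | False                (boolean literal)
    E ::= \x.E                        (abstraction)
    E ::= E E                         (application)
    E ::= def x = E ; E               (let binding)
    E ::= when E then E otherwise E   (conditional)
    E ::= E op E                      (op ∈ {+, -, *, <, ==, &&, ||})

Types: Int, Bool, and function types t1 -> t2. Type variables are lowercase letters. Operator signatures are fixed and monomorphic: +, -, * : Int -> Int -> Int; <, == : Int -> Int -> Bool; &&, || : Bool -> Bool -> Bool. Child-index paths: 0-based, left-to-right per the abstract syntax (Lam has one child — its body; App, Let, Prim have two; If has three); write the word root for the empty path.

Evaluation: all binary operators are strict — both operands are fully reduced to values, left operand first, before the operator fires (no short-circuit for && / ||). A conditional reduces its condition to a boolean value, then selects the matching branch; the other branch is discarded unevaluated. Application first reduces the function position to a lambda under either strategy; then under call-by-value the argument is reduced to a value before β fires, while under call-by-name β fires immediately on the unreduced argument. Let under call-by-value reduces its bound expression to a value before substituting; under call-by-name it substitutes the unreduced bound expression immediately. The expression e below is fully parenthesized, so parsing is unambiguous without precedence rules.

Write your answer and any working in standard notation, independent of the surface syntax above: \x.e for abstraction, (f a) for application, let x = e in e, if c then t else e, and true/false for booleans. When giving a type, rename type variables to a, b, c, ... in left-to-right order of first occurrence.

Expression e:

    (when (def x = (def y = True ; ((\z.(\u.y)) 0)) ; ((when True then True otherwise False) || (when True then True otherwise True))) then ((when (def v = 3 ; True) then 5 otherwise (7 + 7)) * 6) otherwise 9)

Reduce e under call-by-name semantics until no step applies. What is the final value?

Working:
step 0: (if (let x = (let y = true in ((\z.(\u.y)) 0)) in ((if true then true else false) || (if true then true else true))) then ((if (let v = 3 in true) then 5 else (7 + 7)) * 6) else 9)
step 1: [let@0] (if ((if true then true else false) || (if true then true else true)) then ((if (let v = 3 in true) then 5 else (7 + 7)) * 6) else 9)
step 2: [if@0.0] (if (true || (if true then true else true)) then ((if (let v = 3 in true) then 5 else (7 + 7)) * 6) else 9)
step 3: [if@0.1] (if (true || true) then ((if (let v = 3 in true) then 5 else (7 + 7)) * 6) else 9)
step 4: [delta@0] (if true then ((if (let v = 3 in true) then 5 else (7 + 7)) * 6) else 9)
step 5: [if@root] ((if (let v = 3 in true) then 5 else (7 + 7)) * 6)
step 6: [let@0.0] ((if true then 5 else (7 + 7)) * 6)
step 7: [if@0] (5 * 6)
step 8: [delta@root] 30

Answer: 30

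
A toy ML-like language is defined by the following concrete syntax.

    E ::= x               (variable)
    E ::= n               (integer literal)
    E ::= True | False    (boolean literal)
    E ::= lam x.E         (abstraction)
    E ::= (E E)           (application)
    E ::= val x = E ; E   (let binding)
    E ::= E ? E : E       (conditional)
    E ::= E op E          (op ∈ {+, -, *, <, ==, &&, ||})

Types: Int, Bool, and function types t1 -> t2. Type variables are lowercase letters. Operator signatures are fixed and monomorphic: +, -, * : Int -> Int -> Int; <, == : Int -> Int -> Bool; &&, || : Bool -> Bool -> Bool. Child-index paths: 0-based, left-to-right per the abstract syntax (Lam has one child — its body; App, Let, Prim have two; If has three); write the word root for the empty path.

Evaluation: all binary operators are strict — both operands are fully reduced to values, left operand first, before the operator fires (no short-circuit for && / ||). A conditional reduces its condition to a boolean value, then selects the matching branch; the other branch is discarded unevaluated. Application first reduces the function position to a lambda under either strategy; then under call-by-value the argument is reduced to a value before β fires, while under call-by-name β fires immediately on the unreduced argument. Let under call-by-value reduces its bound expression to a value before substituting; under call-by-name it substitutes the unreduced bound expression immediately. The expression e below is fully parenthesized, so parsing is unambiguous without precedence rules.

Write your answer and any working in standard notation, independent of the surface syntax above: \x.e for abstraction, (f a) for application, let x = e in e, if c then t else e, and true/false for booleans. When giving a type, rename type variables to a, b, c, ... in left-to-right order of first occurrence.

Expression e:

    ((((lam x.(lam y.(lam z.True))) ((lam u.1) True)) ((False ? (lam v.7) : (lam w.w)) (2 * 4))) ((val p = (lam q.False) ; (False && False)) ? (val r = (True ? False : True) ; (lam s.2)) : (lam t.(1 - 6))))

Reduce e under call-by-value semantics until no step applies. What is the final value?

Working:
step 0: ((((\x.(\y.(\z.true))) ((\u.1) true)) ((if false then (\v.7) else (\w.w)) (2 * 4))) (if (let p = (\q.false) in (false && false)) then (let r = (if true then false else true) in (\s.2)) else (\t.(1 - 6))))
step 1: [beta@0.0.1] ((((\x.(\y.(\z.true))) 1) ((if false then (\v.7) else (\w.w)) (2 * 4))) (if (let p = (\q.false) in (false && false)) then (let r = (if true then false else true) in (\s.2)) else (\t.(1 - 6))))
step 2: [beta@0.0] (((\y.(\z.true)) ((if false then (\v.7) else (\w.w)) (2 * 4))) (if (let p = (\q.false) in (false && false)) then (let r = (if true then false else true) in (\s.2)) else (\t.(1 - 6))))
step 3: [if@0.1.0] (((\y.(\z.true)) ((\w.w) (2 * 4))) (if (let p = (\q.false) in (false && false)) then (let r = (if true then false else true) in (\s.2)) else (\t.(1 - 6))))
step 4: [delta@0.1.1] (((\y.(\z.true)) ((\w.w) 8)) (if (let p = (\q.false) in (false && false)) then (let r = (if true then false else true) in (\s.2)) else (\t.(1 - 6))))
step 5: [beta@0.1] (((\y.(\z.true)) 8) (if (let p = (\q.false) in (false && false)) then (let r = (if true then false else true) in (\s.2)) else (\t.(1 - 6))))
step 6: [beta@0] ((\z.true) (if (let p = (\q.false) in (false && false)) then (let r = (if true then false else true) in (\s.2)) else (\t.(1 - 6))))
step 7: [let@1.0] ((\z.true) (if (false && false) then (let r = (if true then false else true) in (\s.2)) else (\t.(1 - 6))))
step 8: [delta@1.0] ((\z.true) (if false then (let r = (if true then false else true) in (\s.2)) else (\t.(1 - 6))))
step 9: [if@1] ((\z.true) (\t.(1 - 6)))
step 10: [beta@root] true

Answer: true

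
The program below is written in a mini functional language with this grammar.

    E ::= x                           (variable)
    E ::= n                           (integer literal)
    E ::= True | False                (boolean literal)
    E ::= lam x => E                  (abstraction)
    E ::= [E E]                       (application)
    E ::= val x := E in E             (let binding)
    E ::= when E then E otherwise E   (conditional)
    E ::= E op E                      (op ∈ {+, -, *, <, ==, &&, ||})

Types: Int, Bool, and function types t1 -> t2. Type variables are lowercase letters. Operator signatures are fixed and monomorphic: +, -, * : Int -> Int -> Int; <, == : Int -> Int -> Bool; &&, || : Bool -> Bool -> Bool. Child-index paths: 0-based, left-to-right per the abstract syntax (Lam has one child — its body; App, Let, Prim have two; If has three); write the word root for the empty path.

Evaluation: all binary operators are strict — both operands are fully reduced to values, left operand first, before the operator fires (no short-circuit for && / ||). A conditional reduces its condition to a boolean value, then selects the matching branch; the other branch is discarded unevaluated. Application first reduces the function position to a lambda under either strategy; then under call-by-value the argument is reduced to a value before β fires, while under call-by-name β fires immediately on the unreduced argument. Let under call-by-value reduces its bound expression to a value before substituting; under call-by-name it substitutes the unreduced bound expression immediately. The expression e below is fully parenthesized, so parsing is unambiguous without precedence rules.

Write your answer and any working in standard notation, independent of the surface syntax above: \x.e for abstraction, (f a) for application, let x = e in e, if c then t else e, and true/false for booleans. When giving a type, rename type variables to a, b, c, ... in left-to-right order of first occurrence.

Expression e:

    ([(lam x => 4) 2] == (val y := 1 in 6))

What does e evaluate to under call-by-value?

Answer: false

Working:
step 0: (((\x.4) 2) == (let y = 1 in 6))
step 1: [beta@0] (4 == (let y = 1 in 6))
step 2: [let@1] (4 == 6)
step 3: [delta@root] false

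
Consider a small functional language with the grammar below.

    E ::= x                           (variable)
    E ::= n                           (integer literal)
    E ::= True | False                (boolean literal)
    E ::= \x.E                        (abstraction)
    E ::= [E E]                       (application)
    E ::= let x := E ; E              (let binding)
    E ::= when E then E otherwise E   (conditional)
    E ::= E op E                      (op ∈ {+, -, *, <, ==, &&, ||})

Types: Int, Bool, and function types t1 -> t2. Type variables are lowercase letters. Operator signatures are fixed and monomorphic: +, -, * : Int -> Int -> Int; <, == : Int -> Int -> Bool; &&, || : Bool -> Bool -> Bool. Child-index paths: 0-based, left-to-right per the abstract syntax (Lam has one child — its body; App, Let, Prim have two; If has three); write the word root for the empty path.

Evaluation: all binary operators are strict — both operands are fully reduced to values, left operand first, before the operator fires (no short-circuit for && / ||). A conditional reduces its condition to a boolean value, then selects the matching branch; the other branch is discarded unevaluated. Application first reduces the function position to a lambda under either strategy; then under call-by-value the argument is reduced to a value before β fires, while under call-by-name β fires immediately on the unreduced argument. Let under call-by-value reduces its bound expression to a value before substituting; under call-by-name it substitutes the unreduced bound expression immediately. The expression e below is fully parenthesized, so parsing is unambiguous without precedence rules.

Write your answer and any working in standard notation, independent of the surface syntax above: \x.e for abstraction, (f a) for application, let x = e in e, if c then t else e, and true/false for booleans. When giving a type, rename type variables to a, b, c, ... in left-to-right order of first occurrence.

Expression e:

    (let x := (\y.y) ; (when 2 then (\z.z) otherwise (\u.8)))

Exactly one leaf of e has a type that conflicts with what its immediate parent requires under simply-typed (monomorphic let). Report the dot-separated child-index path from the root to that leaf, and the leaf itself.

Answer: 1.0 : 2

Trace:
y : a
\y._ : a -> a
let x : a -> a
  unify Int ~ Bool
  FAIL: mismatch Int ~ Bool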